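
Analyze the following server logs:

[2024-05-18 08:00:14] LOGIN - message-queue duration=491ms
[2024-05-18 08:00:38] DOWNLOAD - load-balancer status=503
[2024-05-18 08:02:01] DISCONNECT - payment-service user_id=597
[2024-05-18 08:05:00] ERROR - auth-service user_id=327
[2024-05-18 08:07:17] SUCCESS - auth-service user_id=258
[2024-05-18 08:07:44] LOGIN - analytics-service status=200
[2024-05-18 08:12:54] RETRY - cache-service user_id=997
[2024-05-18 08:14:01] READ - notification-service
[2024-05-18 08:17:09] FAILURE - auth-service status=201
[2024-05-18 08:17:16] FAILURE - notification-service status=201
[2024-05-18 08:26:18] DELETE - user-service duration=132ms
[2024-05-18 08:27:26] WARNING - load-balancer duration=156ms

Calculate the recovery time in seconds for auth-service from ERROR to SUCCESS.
137

To calculate recovery time:

1. Find ERROR event for auth-service: 2024-05-18 08:05:00
2. Find next SUCCESS event for auth-service: 2024-05-18 08:07:17
3. Recovery time: 2024-05-18 08:07:17 - 2024-05-18 08:05:00 = 137 seconds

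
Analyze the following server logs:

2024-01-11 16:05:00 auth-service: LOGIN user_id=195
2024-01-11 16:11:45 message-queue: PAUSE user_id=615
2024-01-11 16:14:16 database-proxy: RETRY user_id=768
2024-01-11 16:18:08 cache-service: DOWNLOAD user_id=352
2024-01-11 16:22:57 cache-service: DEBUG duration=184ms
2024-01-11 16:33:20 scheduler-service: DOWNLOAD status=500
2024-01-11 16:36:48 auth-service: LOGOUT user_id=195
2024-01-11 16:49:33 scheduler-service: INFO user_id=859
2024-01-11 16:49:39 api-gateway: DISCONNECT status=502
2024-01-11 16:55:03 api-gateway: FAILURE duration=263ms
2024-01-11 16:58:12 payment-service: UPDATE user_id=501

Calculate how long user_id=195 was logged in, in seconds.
1908

To calculate session duration:

1. Find LOGIN event for user_id=195: 2024-01-11 16:05:00
2. Find LOGOUT event for user_id=195: 2024-01-11 16:36:48
3. Session duration: 2024-01-11 16:36:48 - 2024-01-11 16:05:00 = 1908 seconds (31 minutes)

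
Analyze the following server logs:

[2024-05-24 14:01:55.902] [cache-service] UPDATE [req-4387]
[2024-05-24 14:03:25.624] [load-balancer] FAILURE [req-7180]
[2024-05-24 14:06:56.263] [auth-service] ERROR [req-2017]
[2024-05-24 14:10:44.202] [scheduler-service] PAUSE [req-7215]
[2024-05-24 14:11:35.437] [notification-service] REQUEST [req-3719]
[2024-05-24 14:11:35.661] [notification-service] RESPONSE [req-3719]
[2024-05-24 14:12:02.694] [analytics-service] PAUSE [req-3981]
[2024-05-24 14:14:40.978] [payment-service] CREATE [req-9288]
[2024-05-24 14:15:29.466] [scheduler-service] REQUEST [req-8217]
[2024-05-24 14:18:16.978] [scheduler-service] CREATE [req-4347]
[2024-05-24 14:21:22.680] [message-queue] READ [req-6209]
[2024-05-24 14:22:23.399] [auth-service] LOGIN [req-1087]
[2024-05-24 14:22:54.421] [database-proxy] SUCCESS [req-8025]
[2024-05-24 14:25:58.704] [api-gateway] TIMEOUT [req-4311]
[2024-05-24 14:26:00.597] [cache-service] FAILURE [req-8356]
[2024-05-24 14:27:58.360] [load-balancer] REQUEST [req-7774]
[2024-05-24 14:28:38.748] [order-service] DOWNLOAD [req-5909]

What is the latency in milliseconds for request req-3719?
224

To calculate latency:

1. Find REQUEST with id req-3719: 2024-05-24 14:11:35.437
2. Find RESPONSE with id req-3719: 2024-05-24 14:11:35.661
3. Latency: 2024-05-24 14:11:35.661 - 2024-05-24 14:11:35.437 = 224ms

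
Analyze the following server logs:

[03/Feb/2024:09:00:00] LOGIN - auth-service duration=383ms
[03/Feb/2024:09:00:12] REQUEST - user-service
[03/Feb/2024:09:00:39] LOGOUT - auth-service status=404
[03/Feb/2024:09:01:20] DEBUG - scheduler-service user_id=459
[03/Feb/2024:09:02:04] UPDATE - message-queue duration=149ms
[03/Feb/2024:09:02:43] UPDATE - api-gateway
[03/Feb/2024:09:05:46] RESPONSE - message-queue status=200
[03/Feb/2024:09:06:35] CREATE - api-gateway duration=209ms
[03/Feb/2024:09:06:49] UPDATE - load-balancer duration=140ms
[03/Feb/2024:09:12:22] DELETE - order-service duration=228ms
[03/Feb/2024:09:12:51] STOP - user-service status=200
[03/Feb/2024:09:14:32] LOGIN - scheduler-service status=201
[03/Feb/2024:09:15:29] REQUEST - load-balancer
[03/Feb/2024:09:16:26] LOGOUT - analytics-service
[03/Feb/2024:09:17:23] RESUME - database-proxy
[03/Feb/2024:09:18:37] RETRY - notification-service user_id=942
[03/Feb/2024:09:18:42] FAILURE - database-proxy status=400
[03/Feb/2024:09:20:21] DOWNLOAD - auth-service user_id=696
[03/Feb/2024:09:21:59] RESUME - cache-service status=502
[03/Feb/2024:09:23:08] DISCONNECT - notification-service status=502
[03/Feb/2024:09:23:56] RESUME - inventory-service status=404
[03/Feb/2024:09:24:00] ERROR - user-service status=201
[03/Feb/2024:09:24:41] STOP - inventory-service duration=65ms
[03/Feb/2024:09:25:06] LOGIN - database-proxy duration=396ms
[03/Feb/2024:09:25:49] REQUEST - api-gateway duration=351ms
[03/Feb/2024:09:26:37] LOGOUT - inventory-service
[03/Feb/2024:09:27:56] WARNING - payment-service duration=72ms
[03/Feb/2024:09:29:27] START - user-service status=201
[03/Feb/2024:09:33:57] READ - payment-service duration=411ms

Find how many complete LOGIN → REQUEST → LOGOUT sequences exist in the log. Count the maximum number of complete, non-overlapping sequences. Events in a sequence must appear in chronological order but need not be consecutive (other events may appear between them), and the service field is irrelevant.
3

To count sequences:

1. Look for pattern: LOGIN → REQUEST → LOGOUT
2. Greedily scan the log in chronological order, matching each sequence element in turn (ignoring service)
3. Each time the full pattern completes, increment the count and restart matching from the next event
4. Complete non-overlapping sequences found: 3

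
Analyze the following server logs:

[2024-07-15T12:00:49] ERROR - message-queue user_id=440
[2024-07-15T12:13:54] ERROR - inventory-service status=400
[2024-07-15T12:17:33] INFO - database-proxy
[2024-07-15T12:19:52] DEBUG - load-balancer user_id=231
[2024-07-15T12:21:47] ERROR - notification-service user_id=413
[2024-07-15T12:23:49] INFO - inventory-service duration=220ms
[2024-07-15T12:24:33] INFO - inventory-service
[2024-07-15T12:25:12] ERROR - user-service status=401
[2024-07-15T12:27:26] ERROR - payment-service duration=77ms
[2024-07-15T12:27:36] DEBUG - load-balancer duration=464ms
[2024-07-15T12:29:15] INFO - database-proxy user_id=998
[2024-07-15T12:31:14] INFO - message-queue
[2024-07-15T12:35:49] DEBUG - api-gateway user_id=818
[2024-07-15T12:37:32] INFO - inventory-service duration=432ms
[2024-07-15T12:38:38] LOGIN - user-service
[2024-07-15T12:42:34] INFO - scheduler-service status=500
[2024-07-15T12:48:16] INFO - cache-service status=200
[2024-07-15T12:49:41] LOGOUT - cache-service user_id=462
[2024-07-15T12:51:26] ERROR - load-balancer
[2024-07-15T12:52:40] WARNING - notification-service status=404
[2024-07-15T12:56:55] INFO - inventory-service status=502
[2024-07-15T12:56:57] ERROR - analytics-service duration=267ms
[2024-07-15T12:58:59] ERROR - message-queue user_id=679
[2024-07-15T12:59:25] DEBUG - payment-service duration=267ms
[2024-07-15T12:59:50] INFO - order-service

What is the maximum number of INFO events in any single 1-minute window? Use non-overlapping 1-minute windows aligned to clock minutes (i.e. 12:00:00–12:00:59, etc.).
1

To find the burst window:

1. Divide the log period into non-overlapping 1-minute windows starting at 12:00
2. Count INFO events in each window
3. Find the window with maximum count
4. Maximum events in a window: 1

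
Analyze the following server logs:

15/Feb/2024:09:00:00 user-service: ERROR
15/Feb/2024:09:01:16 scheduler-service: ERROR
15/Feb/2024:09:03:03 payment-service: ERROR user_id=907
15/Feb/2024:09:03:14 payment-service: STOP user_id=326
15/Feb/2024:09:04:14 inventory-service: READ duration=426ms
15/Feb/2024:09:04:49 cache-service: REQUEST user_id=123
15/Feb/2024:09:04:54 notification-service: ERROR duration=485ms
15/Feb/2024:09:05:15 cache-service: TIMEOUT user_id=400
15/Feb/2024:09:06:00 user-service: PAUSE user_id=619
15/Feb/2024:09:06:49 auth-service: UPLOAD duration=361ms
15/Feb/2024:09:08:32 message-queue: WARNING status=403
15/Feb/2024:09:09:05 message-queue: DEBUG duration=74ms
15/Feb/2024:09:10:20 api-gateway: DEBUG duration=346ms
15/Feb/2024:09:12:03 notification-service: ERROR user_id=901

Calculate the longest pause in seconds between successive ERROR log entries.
429

To find the longest gap:

1. Extract all ERROR events in chronological order
2. Calculate time differences between consecutive events
3. Find the maximum difference
4. Longest gap: 429 seconds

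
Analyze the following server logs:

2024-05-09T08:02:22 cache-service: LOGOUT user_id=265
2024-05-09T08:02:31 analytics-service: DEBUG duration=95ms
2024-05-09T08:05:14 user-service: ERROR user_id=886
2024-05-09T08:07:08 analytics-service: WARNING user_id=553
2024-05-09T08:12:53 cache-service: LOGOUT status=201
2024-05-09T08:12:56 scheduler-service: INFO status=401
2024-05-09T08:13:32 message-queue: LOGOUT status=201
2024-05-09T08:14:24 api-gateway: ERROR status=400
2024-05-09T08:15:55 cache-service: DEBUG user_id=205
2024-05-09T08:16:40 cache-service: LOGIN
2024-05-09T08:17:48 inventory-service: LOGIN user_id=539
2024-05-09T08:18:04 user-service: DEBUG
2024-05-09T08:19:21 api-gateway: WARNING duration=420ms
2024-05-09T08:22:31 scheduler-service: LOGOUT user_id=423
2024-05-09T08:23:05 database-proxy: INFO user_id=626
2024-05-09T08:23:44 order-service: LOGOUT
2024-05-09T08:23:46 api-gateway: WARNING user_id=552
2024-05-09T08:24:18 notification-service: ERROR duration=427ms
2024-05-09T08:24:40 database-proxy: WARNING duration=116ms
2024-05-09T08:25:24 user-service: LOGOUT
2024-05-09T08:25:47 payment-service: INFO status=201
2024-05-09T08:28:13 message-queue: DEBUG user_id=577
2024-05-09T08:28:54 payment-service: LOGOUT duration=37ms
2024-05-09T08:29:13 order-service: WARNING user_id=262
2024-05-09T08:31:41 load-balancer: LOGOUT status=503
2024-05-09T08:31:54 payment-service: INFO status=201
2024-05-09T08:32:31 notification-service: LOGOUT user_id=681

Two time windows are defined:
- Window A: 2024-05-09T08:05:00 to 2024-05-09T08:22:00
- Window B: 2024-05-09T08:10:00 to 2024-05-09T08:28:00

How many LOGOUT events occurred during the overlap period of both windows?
2

To find overlap events:

1. Window A: 2024-05-09T08:05:00 to 2024-05-09T08:22:00
2. Window B: 2024-05-09T08:10:00 to 2024-05-09T08:28:00
3. Overlap period: 2024-05-09T08:10:00 to 2024-05-09T08:22:00
4. Count LOGOUT events in overlap: 2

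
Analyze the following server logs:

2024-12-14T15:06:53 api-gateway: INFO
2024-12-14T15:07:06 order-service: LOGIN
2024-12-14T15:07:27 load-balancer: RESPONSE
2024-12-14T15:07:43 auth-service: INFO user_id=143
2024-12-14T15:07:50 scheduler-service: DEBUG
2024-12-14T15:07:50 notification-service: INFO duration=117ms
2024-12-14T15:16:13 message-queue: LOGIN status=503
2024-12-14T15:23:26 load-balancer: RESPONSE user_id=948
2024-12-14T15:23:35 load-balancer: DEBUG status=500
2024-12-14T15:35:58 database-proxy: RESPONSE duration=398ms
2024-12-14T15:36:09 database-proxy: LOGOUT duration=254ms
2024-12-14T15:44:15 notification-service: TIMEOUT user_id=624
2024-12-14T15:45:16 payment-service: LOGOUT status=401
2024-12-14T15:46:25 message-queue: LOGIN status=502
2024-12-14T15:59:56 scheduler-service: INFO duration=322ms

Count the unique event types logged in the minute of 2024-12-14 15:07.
4

To count unique event types:

1. Filter events in the minute starting at 2024-12-14 15:07
2. Extract event types from matching entries
3. Count unique types: 4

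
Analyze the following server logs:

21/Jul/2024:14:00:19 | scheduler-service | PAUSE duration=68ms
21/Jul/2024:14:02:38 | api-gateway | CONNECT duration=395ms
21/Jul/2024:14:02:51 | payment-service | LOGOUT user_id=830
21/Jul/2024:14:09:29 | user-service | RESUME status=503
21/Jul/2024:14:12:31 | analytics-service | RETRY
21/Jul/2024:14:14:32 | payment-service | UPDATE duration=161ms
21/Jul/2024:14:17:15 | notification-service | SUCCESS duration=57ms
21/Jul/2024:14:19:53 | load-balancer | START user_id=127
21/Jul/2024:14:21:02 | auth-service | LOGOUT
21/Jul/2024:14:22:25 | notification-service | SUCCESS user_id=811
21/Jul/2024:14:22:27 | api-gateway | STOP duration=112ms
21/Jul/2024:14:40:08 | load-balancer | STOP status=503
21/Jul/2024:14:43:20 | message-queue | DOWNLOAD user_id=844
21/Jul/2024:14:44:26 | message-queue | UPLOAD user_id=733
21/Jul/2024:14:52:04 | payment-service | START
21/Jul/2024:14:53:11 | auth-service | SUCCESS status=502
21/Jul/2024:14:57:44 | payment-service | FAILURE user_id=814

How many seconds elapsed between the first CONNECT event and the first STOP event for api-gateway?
1189

To find the time between events:

1. Locate the first CONNECT event for api-gateway: 21/Jul/2024:14:02:38
2. Locate the first STOP event for api-gateway: 21/Jul/2024:14:22:27
3. Calculate the difference: 21/Jul/2024:14:22:27 - 21/Jul/2024:14:02:38 = 1189 seconds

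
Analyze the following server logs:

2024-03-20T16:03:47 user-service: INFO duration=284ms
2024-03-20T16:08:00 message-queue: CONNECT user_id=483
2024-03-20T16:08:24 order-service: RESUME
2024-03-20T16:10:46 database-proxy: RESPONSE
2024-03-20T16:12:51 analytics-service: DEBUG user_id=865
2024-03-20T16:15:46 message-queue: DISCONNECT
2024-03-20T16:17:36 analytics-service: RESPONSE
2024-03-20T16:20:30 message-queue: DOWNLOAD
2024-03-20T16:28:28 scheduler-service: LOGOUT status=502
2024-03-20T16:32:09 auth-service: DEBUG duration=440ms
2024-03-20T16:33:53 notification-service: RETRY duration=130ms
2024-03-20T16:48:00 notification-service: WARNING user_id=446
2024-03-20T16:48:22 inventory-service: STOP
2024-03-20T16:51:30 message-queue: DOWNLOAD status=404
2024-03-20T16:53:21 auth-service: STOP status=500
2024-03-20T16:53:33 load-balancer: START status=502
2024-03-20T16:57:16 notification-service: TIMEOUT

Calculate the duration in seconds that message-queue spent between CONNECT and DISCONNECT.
466

To calculate state duration:

1. Find CONNECT event for message-queue: 2024-03-20T16:08:00
2. Find DISCONNECT event for message-queue: 2024-03-20T16:15:46
3. Calculate duration: 2024-03-20T16:15:46 - 2024-03-20T16:08:00 = 466 seconds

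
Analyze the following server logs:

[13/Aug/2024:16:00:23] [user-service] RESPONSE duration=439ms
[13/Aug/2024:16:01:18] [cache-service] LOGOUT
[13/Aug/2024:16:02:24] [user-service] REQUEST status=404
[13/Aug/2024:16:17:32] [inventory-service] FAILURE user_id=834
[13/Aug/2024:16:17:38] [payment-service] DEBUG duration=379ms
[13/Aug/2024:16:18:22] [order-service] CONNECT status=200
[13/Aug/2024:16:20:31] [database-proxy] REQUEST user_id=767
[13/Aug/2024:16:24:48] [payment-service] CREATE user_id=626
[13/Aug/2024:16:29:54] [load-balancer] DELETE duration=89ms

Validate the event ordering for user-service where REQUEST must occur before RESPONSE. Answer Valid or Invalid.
Invalid

To validate ordering:

1. Required order: REQUEST → RESPONSE
2. Rule: REQUEST must occur before RESPONSE
3. Check actual order of events for user-service
4. Result: Invalid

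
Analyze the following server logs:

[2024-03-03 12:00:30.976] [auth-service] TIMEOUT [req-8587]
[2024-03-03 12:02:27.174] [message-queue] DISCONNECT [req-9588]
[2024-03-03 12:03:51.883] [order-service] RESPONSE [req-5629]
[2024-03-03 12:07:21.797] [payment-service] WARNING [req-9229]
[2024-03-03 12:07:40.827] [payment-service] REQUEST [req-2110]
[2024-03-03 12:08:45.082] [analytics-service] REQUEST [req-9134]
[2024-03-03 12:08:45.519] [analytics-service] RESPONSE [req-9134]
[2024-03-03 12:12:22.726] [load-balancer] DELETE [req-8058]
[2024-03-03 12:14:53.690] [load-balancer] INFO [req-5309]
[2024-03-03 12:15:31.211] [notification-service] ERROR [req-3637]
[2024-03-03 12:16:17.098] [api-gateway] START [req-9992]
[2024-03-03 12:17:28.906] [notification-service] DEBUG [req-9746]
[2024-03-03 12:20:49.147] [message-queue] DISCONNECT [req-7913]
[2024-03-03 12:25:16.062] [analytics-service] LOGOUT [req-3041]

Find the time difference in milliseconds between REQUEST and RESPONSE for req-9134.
437

To calculate latency:

1. Find REQUEST with id req-9134: 2024-03-03 12:08:45.082
2. Find RESPONSE with id req-9134: 2024-03-03 12:08:45.519
3. Latency: 2024-03-03 12:08:45.519 - 2024-03-03 12:08:45.082 = 437ms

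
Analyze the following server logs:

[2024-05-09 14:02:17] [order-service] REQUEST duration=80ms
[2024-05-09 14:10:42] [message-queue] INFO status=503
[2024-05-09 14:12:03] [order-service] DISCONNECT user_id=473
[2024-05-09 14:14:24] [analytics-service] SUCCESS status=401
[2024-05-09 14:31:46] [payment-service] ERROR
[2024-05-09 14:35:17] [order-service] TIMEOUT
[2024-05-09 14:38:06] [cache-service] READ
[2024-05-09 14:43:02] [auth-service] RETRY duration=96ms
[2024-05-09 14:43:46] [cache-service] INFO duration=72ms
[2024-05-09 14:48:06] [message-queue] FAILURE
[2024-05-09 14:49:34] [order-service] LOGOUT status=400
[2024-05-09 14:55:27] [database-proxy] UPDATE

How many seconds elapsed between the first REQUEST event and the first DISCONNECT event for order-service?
586

To find the time between events:

1. Locate the first REQUEST event for order-service: 2024-05-09 14:02:17
2. Locate the first DISCONNECT event for order-service: 2024-05-09 14:12:03
3. Calculate the difference: 2024-05-09 14:12:03 - 2024-05-09 14:02:17 = 586 seconds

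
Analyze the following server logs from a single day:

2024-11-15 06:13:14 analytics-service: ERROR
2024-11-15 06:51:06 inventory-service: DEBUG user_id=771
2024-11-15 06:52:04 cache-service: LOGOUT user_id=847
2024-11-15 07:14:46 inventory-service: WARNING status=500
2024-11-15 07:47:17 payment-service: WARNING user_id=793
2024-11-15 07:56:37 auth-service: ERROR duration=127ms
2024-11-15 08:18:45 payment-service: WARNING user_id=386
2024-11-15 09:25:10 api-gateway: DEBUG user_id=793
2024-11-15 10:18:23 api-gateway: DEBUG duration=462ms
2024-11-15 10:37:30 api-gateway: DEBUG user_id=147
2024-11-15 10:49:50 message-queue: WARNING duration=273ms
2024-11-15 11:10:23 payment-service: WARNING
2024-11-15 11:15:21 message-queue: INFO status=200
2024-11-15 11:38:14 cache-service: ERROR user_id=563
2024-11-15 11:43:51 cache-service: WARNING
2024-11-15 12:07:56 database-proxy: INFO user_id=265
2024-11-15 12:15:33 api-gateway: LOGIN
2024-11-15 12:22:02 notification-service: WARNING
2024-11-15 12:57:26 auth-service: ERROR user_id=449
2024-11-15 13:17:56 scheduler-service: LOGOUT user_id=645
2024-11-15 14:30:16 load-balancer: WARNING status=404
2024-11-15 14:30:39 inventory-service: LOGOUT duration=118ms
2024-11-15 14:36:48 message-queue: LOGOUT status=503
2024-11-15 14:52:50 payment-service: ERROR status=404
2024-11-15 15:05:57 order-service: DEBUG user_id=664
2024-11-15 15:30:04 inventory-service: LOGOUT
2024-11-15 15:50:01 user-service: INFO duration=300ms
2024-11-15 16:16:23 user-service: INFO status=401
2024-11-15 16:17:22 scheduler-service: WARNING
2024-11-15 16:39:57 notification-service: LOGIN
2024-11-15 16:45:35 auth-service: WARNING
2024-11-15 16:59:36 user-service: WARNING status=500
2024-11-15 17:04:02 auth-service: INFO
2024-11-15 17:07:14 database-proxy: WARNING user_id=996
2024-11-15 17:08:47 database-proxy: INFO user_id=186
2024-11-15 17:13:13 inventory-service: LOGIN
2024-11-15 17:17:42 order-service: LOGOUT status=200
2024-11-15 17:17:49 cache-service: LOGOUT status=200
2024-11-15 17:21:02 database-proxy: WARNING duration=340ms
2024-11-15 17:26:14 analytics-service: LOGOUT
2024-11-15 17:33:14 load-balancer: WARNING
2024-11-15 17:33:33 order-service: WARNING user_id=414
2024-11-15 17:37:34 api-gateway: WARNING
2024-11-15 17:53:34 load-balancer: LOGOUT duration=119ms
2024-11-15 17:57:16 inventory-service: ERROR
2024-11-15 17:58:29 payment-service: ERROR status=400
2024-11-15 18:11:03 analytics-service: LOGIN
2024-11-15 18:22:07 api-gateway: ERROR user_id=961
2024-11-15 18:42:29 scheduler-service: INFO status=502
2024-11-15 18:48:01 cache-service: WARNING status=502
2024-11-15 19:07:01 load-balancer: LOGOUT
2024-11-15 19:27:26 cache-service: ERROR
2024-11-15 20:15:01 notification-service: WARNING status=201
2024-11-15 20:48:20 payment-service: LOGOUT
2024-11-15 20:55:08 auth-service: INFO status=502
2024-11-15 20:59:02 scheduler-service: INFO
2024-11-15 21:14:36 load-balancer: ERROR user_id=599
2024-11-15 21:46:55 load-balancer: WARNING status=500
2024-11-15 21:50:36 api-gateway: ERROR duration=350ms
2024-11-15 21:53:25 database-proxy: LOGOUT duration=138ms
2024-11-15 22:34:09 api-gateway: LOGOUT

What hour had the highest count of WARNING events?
17

To find the peak hour:

1. Group all WARNING events by hour
2. Count events in each hour
3. Find hour with maximum count
4. Peak hour: 17 (with 5 events)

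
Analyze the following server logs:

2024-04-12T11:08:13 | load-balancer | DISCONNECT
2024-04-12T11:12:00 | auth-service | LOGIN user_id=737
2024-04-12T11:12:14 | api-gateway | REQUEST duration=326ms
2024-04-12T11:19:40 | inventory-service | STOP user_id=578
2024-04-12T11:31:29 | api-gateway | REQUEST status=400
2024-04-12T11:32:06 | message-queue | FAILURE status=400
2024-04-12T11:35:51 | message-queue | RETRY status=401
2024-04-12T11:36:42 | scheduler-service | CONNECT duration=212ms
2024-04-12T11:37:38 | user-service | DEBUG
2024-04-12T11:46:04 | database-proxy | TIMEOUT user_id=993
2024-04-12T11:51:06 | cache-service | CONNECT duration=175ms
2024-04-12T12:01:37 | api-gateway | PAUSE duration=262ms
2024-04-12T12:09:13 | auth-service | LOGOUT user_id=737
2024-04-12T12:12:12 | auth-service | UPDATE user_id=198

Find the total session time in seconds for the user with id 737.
3433

To calculate session duration:

1. Find LOGIN event for user_id=737: 2024-04-12T11:12:00
2. Find LOGOUT event for user_id=737: 2024-04-12T12:09:13
3. Session duration: 2024-04-12T12:09:13 - 2024-04-12T11:12:00 = 3433 seconds (57 minutes)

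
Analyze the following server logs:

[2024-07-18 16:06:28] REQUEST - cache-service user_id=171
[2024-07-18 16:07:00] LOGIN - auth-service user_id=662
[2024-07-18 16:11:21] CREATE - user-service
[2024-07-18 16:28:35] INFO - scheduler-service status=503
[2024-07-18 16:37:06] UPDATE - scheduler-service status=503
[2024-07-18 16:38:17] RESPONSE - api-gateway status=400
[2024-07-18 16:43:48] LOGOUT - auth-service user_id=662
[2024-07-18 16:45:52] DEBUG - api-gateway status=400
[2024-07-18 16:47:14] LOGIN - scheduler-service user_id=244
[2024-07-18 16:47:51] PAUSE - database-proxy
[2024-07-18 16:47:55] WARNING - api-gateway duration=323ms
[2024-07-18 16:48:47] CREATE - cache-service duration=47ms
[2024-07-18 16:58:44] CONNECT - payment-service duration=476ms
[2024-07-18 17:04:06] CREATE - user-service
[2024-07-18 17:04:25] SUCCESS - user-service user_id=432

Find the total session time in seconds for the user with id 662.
2208

To calculate session duration:

1. Find LOGIN event for user_id=662: 2024-07-18 16:07:00
2. Find LOGOUT event for user_id=662: 2024-07-18 16:43:48
3. Session duration: 2024-07-18 16:43:48 - 2024-07-18 16:07:00 = 2208 seconds (36 minutes)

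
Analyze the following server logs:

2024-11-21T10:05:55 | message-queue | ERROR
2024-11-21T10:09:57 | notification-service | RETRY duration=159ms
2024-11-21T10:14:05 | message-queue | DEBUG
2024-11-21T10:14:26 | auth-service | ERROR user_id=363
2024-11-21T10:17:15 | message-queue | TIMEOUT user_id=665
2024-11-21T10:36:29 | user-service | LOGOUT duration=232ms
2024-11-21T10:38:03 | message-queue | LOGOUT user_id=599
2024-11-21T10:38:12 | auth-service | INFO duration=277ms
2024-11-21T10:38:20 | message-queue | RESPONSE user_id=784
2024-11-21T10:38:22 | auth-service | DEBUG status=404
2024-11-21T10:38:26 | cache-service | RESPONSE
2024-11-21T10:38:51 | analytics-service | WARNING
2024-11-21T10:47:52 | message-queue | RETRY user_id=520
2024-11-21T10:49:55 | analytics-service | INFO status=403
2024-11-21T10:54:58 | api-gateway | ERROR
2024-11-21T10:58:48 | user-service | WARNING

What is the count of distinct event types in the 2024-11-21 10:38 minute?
5

To count unique event types:

1. Filter events in the minute starting at 2024-11-21 10:38
2. Extract event types from matching entries
3. Count unique types: 5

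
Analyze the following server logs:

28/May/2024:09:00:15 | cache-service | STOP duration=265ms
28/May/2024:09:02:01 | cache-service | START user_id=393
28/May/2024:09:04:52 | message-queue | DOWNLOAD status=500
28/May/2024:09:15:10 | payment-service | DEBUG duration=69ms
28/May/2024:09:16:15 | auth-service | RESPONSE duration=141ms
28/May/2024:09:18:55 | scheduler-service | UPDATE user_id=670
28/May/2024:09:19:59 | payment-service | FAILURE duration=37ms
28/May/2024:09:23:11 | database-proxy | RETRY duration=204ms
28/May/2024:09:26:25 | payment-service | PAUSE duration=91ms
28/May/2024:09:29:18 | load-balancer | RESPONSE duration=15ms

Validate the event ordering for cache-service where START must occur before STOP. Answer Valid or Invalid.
Invalid

To validate ordering:

1. Required order: START → STOP
2. Rule: START must occur before STOP
3. Check actual order of events for cache-service
4. Result: Invalid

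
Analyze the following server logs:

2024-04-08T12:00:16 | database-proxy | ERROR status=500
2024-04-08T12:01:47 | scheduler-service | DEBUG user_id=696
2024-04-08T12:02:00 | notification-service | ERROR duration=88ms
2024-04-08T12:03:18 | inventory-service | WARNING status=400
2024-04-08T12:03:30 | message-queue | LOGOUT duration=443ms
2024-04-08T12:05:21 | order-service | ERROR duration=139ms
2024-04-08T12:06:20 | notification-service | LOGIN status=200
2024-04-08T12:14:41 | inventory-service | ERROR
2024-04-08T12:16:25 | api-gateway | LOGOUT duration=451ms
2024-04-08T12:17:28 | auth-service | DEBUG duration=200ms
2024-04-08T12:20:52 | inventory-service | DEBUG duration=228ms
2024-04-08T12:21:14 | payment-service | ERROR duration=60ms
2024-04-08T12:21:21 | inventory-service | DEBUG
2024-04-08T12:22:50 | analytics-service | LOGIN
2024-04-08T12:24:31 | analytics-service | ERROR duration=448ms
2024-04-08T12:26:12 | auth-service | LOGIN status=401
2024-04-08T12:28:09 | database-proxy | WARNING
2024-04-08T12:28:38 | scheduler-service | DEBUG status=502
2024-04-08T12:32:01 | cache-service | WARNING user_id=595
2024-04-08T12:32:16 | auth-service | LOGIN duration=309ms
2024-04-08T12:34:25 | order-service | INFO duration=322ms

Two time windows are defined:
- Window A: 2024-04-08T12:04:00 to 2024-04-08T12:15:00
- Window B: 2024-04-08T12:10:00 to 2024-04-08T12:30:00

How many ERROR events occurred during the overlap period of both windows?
1

To find overlap events:

1. Window A: 2024-04-08T12:04:00 to 2024-04-08T12:15:00
2. Window B: 2024-04-08T12:10:00 to 2024-04-08T12:30:00
3. Overlap period: 2024-04-08T12:10:00 to 2024-04-08T12:15:00
4. Count ERROR events in overlap: 1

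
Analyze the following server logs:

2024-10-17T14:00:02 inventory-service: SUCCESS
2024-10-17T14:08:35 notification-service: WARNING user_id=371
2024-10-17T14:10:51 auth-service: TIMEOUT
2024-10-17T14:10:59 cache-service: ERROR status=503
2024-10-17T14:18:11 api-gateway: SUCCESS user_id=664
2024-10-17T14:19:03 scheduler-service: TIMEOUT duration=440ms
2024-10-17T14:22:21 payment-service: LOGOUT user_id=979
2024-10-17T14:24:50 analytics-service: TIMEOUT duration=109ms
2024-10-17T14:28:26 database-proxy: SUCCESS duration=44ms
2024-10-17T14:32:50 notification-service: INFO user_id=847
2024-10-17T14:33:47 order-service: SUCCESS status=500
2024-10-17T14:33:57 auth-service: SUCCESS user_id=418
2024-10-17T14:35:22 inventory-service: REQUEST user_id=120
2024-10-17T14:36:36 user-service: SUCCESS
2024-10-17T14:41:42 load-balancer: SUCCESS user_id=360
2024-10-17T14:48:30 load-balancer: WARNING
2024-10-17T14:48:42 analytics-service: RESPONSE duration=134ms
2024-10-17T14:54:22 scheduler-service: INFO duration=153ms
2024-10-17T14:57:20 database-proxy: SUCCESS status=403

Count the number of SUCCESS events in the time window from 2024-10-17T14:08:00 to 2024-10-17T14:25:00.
1

To count events in the time window:

1. Window boundaries: 2024-10-17T14:08:00 to 2024-10-17T14:25:00
2. Filter for SUCCESS events within this window
3. Count matching events: 1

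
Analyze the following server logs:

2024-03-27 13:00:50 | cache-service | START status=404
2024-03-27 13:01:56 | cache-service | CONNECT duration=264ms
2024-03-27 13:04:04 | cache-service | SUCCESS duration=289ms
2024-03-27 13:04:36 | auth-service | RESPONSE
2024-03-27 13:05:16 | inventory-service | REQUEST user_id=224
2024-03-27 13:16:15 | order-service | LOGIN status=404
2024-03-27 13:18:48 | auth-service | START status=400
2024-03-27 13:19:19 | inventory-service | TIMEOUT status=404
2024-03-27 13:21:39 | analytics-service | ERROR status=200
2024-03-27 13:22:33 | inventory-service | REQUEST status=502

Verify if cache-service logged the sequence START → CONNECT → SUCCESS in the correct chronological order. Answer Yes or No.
Yes

To verify sequence order:

1. Find all events in sequence START → CONNECT → SUCCESS for cache-service
2. Extract their timestamps
3. Check if timestamps are in ascending order
4. Result: Yes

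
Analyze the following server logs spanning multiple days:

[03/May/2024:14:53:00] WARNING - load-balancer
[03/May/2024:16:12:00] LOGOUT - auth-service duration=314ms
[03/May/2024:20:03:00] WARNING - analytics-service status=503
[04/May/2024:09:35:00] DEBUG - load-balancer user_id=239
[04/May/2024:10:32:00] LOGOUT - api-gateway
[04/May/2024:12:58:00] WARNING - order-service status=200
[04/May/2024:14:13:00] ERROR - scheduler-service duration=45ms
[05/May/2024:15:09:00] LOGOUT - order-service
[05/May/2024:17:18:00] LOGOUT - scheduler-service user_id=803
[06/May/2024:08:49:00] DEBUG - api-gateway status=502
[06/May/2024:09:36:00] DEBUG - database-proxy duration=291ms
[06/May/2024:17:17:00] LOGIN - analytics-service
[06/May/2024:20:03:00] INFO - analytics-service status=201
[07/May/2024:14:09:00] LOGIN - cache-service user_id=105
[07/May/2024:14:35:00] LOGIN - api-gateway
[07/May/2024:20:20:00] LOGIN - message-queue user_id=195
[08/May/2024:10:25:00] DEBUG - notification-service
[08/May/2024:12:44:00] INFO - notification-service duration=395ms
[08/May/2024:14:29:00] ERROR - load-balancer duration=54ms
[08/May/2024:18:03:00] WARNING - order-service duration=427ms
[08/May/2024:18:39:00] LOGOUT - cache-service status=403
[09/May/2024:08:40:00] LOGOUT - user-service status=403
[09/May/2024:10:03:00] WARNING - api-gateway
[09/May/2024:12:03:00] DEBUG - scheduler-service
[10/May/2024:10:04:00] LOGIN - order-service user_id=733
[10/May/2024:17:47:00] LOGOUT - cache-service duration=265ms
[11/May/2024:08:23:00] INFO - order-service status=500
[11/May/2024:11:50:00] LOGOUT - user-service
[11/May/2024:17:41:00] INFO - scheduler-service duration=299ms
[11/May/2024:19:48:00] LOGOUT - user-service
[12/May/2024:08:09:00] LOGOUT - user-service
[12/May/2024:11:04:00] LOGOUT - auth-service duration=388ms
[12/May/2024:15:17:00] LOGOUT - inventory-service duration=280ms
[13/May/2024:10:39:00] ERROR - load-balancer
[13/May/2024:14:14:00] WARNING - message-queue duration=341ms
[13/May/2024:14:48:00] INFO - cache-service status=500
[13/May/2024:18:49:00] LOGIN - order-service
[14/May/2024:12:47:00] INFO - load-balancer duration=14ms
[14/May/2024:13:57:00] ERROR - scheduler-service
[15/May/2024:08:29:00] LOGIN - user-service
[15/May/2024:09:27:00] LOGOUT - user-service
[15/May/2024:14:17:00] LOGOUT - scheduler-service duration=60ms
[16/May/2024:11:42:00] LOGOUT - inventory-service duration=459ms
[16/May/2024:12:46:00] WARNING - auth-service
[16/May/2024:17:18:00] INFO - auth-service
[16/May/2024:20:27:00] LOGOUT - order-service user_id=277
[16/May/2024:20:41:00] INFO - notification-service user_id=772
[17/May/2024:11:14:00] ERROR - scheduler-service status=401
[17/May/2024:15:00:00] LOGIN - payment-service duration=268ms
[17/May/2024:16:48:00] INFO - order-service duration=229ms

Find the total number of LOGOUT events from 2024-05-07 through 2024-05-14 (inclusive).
8

To filter by date range:

1. Date range: 2024-05-07 through 2024-05-14, both dates inclusive
2. Filter for LOGOUT events whose date falls in this range
3. Count matching events: 8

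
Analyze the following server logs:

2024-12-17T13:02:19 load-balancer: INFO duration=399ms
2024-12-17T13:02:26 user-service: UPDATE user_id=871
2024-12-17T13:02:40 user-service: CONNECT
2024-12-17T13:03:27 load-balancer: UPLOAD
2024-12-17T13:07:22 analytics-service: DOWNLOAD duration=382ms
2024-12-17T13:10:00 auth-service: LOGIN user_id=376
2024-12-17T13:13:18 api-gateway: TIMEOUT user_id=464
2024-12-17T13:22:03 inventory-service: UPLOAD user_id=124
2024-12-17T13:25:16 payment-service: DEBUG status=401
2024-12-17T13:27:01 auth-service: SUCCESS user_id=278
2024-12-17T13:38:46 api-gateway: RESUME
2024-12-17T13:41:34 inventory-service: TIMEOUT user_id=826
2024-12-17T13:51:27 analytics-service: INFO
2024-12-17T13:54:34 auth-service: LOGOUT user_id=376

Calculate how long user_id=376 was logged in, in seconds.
2674

To calculate session duration:

1. Find LOGIN event for user_id=376: 2024-12-17T13:10:00
2. Find LOGOUT event for user_id=376: 2024-12-17T13:54:34
3. Session duration: 2024-12-17T13:54:34 - 2024-12-17T13:10:00 = 2674 seconds (44 minutes)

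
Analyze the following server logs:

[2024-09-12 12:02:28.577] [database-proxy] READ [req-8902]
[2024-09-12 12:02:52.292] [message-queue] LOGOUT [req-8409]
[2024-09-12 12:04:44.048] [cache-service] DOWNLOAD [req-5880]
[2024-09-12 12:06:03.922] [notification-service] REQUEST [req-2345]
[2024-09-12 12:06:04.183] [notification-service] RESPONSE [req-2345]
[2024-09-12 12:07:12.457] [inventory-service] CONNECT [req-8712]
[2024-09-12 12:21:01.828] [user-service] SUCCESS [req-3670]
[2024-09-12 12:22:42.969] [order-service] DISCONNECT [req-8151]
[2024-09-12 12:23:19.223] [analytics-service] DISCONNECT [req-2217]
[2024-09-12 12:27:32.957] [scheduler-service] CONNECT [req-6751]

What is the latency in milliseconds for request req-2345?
261

To calculate latency:

1. Find REQUEST with id req-2345: 2024-09-12 12:06:03.922
2. Find RESPONSE with id req-2345: 2024-09-12 12:06:04.183
3. Latency: 2024-09-12 12:06:04.183 - 2024-09-12 12:06:03.922 = 261ms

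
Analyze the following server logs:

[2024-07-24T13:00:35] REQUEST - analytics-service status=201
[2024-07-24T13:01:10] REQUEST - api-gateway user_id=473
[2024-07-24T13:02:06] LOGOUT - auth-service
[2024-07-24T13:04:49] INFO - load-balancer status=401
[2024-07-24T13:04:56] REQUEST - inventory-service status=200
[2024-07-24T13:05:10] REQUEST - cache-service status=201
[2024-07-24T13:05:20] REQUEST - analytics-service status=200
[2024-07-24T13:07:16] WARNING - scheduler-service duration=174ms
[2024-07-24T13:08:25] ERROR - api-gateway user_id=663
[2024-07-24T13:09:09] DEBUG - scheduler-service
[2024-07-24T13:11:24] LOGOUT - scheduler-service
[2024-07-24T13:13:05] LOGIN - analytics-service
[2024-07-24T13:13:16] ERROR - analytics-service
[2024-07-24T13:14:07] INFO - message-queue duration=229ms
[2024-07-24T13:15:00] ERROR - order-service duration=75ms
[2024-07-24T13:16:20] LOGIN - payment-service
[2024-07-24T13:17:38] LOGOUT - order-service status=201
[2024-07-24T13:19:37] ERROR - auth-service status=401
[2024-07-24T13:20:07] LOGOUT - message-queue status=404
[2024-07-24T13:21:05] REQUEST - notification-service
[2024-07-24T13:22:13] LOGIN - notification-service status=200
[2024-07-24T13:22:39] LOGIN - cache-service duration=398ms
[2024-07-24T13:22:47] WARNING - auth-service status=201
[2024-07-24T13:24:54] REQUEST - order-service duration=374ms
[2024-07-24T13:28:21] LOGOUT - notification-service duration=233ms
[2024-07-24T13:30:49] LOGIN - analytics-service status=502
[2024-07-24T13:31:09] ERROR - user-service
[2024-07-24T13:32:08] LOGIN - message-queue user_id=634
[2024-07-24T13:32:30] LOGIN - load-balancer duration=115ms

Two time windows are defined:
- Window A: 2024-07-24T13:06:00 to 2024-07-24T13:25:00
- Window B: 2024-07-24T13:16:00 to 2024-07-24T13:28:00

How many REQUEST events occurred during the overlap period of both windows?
2

To find overlap events:

1. Window A: 2024-07-24T13:06:00 to 2024-07-24T13:25:00
2. Window B: 2024-07-24T13:16:00 to 2024-07-24T13:28:00
3. Overlap period: 2024-07-24T13:16:00 to 2024-07-24T13:25:00
4. Count REQUEST events in overlap: 2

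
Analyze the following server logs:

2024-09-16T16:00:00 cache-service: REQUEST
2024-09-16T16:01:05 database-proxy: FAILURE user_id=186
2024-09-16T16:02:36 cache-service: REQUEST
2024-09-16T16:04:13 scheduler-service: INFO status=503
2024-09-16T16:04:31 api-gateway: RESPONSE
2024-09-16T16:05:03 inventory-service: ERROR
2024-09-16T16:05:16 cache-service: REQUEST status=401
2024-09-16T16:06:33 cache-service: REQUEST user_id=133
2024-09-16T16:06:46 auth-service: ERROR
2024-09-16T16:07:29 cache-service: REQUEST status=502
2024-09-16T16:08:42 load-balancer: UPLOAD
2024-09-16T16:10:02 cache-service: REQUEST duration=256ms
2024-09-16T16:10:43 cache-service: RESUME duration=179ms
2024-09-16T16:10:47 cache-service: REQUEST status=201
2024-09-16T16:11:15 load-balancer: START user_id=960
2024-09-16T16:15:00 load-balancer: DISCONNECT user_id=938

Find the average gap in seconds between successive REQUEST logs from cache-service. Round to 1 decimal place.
107.8

To calculate average interval:

1. Find all REQUEST events for cache-service in order
2. Calculate time gaps between consecutive events
3. Compute mean of gaps: 647 / 6 = 107.8 seconds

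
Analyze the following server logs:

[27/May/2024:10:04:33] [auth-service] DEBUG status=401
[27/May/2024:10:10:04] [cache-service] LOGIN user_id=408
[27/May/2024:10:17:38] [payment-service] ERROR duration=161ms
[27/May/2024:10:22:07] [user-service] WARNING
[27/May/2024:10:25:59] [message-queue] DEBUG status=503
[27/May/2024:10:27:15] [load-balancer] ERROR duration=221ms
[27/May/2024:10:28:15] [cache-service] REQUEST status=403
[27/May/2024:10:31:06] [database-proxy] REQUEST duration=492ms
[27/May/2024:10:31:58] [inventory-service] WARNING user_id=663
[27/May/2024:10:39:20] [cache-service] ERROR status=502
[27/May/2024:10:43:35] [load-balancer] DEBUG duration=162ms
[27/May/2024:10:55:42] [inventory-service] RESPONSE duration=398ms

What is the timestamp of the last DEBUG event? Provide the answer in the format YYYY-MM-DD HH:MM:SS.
2024-05-27 10:43:35

To find the last event:

1. Filter for all DEBUG events
2. Sort by timestamp
3. Select the last one
4. Timestamp: 2024-05-27 10:43:35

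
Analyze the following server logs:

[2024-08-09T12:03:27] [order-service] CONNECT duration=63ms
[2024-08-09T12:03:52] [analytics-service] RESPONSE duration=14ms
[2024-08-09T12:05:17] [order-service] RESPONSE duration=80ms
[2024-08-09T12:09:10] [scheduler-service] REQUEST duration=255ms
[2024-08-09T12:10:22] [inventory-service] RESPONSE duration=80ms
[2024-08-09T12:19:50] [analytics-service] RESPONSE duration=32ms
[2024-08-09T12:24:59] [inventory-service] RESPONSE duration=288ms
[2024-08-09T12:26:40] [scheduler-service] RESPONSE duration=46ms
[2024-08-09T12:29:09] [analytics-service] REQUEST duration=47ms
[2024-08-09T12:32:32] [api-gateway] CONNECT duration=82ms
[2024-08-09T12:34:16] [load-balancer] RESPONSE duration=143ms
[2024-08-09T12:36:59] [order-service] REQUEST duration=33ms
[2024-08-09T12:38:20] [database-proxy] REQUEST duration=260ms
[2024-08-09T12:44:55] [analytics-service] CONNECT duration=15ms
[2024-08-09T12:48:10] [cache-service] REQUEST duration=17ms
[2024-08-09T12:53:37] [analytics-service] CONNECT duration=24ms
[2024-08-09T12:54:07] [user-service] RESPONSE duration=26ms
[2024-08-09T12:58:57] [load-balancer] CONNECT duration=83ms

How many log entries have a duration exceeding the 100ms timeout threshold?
4

To count timeouts:

1. Threshold: 100ms
2. Extract duration from each log entry
3. Count entries where duration > 100
4. Timeout count: 4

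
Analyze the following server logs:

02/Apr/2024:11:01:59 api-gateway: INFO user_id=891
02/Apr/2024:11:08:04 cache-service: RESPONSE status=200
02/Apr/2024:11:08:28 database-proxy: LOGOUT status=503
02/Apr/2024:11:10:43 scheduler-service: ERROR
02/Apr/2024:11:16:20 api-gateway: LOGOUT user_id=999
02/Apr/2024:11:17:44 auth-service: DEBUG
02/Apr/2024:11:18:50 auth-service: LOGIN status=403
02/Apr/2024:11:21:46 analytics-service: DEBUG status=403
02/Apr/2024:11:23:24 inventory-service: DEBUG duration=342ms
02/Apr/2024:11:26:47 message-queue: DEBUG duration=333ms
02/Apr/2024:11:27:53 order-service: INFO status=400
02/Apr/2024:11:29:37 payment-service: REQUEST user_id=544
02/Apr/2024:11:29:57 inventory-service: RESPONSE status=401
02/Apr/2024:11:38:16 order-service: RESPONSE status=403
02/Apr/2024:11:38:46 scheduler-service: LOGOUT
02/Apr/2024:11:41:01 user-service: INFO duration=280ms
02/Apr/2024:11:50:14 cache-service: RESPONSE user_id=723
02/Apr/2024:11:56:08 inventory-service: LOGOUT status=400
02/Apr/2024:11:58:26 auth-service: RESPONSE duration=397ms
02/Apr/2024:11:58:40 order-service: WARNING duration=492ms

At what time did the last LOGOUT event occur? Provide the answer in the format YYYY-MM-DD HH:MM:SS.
2024-04-02 11:56:08

To find the last event:

1. Filter for all LOGOUT events
2. Sort by timestamp
3. Select the last one
4. Timestamp: 2024-04-02 11:56:08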